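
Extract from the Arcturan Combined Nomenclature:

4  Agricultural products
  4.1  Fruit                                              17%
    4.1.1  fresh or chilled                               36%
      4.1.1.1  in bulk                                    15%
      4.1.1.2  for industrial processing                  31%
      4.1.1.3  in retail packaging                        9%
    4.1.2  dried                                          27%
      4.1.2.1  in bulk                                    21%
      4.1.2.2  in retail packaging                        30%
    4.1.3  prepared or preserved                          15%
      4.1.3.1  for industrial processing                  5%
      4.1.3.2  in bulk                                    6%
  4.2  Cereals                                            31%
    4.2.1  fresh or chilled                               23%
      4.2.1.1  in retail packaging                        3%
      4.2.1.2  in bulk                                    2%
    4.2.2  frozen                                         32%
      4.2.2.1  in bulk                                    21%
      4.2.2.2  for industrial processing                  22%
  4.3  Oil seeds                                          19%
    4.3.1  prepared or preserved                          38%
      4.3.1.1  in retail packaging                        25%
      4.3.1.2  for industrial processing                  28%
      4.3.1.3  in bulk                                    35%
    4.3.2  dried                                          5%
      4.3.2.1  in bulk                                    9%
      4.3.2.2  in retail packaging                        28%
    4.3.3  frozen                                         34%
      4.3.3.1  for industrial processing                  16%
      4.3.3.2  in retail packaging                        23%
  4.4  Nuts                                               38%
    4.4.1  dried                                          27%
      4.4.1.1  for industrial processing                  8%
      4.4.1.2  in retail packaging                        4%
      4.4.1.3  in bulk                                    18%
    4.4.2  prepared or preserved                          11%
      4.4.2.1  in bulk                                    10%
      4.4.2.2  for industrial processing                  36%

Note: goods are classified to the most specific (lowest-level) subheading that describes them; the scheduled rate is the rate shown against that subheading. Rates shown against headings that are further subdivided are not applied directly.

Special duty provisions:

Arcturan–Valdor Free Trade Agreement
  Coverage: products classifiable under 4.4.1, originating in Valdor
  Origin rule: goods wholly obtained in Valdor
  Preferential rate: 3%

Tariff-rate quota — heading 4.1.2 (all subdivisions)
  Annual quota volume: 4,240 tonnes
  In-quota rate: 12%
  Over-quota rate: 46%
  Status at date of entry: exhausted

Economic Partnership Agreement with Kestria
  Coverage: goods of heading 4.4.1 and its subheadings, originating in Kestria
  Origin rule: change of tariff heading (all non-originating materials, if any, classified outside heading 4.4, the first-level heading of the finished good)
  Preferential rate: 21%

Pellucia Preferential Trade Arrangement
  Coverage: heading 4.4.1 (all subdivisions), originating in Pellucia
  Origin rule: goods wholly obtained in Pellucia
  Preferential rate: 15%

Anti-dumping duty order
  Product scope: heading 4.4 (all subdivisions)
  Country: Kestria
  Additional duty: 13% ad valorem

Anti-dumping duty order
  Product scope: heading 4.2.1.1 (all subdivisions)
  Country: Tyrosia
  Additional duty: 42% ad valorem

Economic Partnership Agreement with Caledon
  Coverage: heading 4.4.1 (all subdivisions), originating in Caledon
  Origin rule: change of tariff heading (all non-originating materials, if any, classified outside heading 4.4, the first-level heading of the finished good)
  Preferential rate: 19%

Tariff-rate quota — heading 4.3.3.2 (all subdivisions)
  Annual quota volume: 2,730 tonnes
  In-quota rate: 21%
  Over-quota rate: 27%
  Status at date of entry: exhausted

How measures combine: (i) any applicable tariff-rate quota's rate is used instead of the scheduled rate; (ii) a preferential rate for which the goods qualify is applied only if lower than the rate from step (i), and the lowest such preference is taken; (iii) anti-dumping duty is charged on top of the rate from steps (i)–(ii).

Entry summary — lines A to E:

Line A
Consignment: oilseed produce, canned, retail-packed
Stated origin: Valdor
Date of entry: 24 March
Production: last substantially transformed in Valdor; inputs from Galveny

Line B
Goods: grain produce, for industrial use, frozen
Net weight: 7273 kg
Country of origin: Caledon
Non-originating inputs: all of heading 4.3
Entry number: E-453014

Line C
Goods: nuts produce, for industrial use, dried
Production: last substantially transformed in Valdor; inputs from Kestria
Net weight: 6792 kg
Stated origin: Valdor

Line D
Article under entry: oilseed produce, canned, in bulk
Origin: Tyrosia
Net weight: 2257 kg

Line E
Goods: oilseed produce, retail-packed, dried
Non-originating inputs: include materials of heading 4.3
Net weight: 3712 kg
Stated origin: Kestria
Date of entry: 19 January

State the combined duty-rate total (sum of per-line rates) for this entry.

118%

Line A: oilseed → 4.3; canned → 4.3.1; retail-packed → 4.3.1.1. Scheduled 25%. Valdor agreement on 4.4.1: 4.3.1.1 not covered. → 25%.
Line B: grain → 4.2; frozen → 4.2.2; for industrial use → 4.2.2.2. Scheduled 22%. Caledon agreement on 4.4.1: 4.2.2.2 not covered. → 22%.
Line C: nuts → 4.4; dried → 4.4.1; for industrial use → 4.4.1.1. Scheduled 8%. Valdor agreement on 4.4.1: not wholly obtained. → 8%.
Line D: oilseed → 4.3; canned → 4.3.1; in bulk → 4.3.1.3. Scheduled 35%. No special measure applies. → 35%.
Line E: oilseed → 4.3; dried → 4.3.2; retail-packed → 4.3.2.2. Scheduled 28%. Kestria agreement on 4.4.1: 4.3.2.2 not covered. → 28%.
Sum: 25% + 22% + 8% + 35% + 28% = 118%.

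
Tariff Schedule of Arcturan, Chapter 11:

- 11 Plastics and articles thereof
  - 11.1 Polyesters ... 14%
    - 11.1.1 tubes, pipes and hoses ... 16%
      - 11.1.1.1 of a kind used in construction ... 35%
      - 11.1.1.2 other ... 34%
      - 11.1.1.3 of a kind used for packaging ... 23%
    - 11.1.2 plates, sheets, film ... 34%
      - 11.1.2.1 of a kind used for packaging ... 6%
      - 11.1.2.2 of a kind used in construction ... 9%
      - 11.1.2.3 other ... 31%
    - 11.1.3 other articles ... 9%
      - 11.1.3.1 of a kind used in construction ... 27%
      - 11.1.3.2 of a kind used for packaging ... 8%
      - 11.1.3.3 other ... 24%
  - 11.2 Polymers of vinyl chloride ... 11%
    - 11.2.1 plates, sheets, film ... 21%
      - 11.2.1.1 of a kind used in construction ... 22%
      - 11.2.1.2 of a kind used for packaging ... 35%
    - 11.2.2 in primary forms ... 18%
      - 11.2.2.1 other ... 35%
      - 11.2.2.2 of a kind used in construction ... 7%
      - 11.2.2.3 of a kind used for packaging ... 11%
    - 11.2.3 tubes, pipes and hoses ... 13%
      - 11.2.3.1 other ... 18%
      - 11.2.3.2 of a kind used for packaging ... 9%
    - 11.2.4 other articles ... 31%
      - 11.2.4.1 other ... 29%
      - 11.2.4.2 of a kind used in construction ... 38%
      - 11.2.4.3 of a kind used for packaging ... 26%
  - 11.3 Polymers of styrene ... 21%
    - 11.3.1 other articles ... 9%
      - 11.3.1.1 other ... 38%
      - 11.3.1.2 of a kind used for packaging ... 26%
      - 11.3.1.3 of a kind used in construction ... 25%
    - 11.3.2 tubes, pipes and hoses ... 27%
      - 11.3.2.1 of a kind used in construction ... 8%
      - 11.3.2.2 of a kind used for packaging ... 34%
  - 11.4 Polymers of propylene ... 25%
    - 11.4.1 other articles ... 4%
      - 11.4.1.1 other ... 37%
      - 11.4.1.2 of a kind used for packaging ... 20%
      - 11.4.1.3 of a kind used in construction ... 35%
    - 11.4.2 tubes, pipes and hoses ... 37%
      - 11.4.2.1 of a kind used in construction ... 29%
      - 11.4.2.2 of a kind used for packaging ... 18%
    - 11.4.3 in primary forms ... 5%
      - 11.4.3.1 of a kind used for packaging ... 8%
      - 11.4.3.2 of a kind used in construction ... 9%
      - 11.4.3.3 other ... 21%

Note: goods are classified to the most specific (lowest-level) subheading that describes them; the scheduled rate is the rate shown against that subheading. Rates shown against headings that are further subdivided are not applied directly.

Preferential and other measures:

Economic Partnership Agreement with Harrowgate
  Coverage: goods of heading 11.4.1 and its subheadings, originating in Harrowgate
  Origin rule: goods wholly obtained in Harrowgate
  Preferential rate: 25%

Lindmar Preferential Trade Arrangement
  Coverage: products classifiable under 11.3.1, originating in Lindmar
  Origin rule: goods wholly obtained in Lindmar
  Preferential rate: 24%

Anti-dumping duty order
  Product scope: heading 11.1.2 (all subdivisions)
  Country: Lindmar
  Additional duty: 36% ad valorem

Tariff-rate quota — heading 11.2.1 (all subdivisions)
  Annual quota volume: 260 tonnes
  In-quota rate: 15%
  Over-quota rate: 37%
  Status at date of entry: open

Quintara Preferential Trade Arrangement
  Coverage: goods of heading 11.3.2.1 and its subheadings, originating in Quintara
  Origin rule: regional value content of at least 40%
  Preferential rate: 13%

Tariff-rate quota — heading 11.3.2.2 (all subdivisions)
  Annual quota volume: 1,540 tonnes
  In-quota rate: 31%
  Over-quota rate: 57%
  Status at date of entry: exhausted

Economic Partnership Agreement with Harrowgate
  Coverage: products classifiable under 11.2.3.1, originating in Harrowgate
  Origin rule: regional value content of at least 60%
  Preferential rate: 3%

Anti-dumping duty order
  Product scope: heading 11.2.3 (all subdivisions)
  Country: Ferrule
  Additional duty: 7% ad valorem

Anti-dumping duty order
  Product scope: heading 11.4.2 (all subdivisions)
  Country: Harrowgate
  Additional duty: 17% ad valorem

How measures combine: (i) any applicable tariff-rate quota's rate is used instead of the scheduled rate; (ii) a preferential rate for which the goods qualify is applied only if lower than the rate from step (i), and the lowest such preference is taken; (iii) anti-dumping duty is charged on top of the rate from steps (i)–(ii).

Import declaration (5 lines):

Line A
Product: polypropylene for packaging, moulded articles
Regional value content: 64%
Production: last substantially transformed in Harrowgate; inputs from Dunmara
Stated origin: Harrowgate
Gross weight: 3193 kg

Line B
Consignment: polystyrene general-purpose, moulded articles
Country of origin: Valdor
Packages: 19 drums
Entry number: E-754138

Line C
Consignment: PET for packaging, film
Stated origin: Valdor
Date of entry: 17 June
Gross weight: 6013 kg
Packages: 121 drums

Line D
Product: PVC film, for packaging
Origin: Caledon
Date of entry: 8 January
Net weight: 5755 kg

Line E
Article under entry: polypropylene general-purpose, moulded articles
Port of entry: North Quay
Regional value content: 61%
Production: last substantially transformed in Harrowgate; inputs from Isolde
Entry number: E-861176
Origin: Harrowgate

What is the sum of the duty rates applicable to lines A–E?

Line A: polypropylene → 11.4; moulded articles → 11.4.1; for packaging → 11.4.1.2. Scheduled 20%. Harrowgate agreement on 11.4.1: not wholly obtained; Harrowgate agreement on 11.2.3.1: 11.4.1.2 not covered. → 20%.
Line B: polystyrene → 11.3; moulded articles → 11.3.1; general-purpose → 11.3.1.1. Scheduled 38%. No special measure applies. → 38%.
Line C: PET → 11.1; film → 11.1.2; for packaging → 11.1.2.1. Scheduled 6%. No special measure applies. → 6%.
Line D: PVC → 11.2; film → 11.2.1; for packaging → 11.2.1.2. Scheduled 35%. quota on 11.2.1 open → in-quota 15%. → 15%.
Line E: polypropylene → 11.4; moulded articles → 11.4.1; general-purpose → 11.4.1.1. Scheduled 37%. Harrowgate agreement on 11.4.1: not wholly obtained; Harrowgate agreement on 11.2.3.1: 11.4.1.1 not covered. → 37%.
Sum: 20% + 38% + 6% + 15% + 37% = 116%.

116%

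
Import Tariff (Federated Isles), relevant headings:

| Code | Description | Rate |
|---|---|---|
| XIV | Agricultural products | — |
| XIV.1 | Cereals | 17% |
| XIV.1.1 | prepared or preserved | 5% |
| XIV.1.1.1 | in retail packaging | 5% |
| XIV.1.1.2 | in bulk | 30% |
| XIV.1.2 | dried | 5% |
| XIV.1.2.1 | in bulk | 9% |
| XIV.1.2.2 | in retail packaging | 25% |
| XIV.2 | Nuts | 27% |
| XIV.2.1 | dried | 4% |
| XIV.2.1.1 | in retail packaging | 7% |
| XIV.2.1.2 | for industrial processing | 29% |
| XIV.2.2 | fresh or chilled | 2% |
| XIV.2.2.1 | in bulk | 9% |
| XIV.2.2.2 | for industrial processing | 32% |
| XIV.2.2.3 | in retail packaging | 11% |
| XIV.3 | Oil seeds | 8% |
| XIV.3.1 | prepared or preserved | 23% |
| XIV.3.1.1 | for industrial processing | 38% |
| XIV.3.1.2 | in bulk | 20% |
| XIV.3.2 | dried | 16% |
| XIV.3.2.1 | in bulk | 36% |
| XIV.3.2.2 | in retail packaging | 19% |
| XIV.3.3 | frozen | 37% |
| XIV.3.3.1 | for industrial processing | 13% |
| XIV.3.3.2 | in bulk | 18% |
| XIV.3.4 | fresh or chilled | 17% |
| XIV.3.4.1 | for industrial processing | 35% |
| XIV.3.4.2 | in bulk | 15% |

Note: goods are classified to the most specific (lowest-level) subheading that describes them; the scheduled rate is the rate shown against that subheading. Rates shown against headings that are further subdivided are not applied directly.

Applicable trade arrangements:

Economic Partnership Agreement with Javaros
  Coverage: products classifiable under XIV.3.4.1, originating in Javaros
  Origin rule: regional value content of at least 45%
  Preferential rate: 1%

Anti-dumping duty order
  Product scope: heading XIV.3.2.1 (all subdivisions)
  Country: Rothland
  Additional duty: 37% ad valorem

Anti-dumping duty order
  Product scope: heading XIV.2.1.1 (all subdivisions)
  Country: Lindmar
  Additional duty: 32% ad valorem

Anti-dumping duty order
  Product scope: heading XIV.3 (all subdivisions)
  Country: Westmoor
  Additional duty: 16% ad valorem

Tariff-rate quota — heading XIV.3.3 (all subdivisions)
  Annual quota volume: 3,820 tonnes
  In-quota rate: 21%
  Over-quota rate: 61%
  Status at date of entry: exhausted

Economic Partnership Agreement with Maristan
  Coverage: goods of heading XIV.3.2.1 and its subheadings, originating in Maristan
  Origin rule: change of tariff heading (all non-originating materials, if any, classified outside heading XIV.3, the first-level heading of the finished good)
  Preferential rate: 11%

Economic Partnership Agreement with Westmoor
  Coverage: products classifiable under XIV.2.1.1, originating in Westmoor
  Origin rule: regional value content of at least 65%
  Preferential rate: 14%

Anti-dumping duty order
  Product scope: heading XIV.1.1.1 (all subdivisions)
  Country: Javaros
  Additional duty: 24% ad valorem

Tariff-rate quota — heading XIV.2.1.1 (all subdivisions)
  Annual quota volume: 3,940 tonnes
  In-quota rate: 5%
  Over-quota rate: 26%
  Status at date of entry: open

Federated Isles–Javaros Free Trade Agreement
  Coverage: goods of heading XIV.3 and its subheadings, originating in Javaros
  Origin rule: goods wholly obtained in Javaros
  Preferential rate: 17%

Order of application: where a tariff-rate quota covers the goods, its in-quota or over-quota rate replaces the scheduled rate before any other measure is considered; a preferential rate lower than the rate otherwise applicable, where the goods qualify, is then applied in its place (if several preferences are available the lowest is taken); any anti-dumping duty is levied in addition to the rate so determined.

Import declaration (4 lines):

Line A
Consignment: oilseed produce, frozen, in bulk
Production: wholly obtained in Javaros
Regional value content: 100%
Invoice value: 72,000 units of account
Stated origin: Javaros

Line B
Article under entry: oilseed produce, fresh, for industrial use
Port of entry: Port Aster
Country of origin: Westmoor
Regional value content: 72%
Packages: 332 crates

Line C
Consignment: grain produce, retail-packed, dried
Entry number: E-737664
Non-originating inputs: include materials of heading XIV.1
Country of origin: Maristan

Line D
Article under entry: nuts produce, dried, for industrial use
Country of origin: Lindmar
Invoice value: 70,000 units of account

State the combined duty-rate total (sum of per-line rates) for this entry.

Line A: oilseed → XIV.3; frozen → XIV.3.3; in bulk → XIV.3.3.2. Scheduled 18%. quota on XIV.3.3 exhausted → over-quota 61%; Javaros agreement on XIV.3.4.1: XIV.3.3.2 not covered; Javaros agreement on XIV.3: wholly obtained → 17% available; preferential 17%. → 17%.
Line B: oilseed → XIV.3; fresh → XIV.3.4; for industrial use → XIV.3.4.1. Scheduled 35%. Westmoor agreement on XIV.2.1.1: XIV.3.4.1 not covered; anti-dumping (Westmoor, XIV.3): +16%; total 35% + 16% = 51%. → 51%.
Line C: grain → XIV.1; dried → XIV.1.2; retail-packed → XIV.1.2.2. Scheduled 25%. Maristan agreement on XIV.3.2.1: XIV.1.2.2 not covered. → 25%.
Line D: nuts → XIV.2; dried → XIV.2.1; for industrial use → XIV.2.1.2. Scheduled 29%. No special measure applies. → 29%.
Sum: 17% + 51% + 25% + 29% = 122%.

122%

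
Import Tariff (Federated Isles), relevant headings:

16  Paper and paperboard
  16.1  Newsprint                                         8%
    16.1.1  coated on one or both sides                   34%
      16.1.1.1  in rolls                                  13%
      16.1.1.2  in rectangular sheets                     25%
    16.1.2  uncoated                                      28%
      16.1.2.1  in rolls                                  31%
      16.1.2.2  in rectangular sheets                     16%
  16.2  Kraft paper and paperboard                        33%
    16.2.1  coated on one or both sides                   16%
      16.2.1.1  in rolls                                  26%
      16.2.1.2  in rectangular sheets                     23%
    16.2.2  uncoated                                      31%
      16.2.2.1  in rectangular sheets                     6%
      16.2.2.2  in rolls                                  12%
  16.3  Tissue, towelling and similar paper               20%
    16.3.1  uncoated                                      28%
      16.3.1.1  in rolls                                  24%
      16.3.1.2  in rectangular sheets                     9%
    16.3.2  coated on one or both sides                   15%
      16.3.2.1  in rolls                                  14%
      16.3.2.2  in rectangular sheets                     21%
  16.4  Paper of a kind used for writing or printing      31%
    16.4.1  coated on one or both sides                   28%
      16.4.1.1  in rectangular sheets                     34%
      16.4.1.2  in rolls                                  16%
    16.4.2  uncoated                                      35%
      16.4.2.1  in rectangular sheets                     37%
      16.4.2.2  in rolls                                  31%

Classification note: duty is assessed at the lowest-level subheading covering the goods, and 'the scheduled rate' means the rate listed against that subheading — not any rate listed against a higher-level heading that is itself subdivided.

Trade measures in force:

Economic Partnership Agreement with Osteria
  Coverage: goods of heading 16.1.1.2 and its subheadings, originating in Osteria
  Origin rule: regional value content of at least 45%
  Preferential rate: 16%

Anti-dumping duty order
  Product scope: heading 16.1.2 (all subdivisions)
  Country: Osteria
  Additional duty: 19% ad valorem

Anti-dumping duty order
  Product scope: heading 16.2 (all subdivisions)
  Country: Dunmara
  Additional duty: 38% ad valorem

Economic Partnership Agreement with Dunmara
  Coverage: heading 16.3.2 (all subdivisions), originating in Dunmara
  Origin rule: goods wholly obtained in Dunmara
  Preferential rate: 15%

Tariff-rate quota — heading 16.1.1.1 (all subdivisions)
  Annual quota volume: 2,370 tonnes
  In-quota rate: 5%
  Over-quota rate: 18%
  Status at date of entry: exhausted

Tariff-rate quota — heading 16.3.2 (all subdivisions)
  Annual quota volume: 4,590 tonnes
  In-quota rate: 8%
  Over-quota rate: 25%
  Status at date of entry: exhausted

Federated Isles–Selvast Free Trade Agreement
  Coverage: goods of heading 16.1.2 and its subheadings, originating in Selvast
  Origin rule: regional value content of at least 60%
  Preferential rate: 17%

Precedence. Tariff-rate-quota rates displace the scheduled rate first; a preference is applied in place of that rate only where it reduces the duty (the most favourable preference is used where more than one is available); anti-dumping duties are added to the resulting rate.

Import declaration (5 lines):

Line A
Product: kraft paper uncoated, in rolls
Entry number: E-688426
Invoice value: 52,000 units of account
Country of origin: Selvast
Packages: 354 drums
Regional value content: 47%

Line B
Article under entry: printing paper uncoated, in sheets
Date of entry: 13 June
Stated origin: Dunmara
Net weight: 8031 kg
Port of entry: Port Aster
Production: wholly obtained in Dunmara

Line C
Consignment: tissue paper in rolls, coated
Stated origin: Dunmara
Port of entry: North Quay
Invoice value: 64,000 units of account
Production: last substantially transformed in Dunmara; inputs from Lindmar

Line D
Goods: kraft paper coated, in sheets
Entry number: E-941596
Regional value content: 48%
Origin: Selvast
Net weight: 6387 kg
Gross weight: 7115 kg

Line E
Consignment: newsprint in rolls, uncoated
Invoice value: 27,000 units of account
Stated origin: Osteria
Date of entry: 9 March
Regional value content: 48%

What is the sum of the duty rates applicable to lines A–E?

Line A: kraft paper → 16.2; uncoated → 16.2.2; in rolls → 16.2.2.2. Scheduled 12%. Selvast agreement on 16.1.2: 16.2.2.2 not covered. → 12%.
Line B: printing paper → 16.4; uncoated → 16.4.2; in sheets → 16.4.2.1. Scheduled 37%. Dunmara agreement on 16.3.2: 16.4.2.1 not covered. → 37%.
Line C: tissue paper → 16.3; coated → 16.3.2; in rolls → 16.3.2.1. Scheduled 14%. quota on 16.3.2 exhausted → over-quota 25%; Dunmara agreement on 16.3.2: not wholly obtained. → 25%.
Line D: kraft paper → 16.2; coated → 16.2.1; in sheets → 16.2.1.2. Scheduled 23%. Selvast agreement on 16.1.2: 16.2.1.2 not covered. → 23%.
Line E: newsprint → 16.1; uncoated → 16.1.2; in rolls → 16.1.2.1. Scheduled 31%. Osteria agreement on 16.1.1.2: 16.1.2.1 not covered; anti-dumping (Osteria, 16.1.2): +19%; total 31% + 19% = 50%. → 50%.
Sum: 12% + 37% + 25% + 23% + 50% = 147%.

147%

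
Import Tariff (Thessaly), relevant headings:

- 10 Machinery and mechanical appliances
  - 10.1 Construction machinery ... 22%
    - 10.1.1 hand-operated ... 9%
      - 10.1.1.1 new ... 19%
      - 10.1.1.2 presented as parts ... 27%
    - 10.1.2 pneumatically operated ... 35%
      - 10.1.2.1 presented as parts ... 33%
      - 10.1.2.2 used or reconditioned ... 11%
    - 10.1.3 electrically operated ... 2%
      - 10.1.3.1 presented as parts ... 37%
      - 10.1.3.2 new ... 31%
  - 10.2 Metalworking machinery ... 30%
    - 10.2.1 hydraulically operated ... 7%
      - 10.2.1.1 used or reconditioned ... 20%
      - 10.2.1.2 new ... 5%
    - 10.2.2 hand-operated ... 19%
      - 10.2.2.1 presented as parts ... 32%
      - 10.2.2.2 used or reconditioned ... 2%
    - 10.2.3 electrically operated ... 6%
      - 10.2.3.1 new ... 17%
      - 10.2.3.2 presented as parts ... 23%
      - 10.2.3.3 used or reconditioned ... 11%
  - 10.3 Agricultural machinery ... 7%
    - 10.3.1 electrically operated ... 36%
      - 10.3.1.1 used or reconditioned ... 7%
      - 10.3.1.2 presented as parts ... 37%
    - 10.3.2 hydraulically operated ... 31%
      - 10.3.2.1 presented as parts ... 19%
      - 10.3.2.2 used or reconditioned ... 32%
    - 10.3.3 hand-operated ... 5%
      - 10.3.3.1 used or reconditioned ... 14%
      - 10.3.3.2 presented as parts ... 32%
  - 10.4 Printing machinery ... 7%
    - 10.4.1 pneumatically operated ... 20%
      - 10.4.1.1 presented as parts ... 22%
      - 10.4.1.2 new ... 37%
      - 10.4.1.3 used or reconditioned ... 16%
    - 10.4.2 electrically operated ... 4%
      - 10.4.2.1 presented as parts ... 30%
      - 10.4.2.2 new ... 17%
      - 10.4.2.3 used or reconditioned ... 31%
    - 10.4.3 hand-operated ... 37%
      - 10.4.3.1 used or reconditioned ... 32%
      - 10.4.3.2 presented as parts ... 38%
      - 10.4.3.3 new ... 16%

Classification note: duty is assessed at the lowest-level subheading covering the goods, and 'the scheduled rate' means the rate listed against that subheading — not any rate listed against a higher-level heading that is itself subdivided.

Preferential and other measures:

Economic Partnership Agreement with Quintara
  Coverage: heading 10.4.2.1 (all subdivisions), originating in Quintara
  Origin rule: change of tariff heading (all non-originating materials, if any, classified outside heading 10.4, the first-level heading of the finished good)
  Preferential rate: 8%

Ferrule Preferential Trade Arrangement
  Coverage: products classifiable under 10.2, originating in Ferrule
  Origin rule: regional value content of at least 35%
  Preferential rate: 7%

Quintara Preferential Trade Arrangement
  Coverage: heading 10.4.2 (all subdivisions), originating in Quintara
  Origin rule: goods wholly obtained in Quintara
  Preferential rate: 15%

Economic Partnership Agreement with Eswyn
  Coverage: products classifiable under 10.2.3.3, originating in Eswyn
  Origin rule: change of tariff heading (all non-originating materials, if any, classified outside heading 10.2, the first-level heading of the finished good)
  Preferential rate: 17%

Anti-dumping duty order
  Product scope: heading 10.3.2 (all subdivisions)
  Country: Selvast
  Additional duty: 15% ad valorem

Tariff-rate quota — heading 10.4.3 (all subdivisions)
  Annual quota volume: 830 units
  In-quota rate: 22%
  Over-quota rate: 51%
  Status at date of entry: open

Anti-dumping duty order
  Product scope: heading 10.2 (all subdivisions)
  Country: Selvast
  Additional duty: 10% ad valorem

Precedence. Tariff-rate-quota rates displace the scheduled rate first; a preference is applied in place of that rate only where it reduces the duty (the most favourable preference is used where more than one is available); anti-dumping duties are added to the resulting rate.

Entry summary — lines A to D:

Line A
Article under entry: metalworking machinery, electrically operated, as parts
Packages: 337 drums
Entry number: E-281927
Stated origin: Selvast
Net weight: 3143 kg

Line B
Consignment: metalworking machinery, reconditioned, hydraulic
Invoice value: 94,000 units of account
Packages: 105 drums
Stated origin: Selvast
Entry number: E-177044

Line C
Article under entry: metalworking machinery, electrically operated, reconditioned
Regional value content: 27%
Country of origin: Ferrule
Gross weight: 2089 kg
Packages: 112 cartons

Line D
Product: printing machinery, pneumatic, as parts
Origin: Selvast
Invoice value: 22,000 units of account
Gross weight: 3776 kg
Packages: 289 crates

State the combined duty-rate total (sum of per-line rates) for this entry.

96%

Line A: metalworking → 10.2; electrically operated → 10.2.3; as parts → 10.2.3.2. Scheduled 23%. anti-dumping (Selvast, 10.2): +10%; total 23% + 10% = 33%. → 33%.
Line B: metalworking → 10.2; hydraulic → 10.2.1; reconditioned → 10.2.1.1. Scheduled 20%. anti-dumping (Selvast, 10.2): +10%; total 20% + 10% = 30%. → 30%.
Line C: metalworking → 10.2; electrically operated → 10.2.3; reconditioned → 10.2.3.3. Scheduled 11%. Ferrule agreement on 10.2: RVC < 35%. → 11%.
Line D: printing → 10.4; pneumatic → 10.4.1; as parts → 10.4.1.1. Scheduled 22%. No special measure applies. → 22%.
Sum: 33% + 30% + 11% + 22% = 96%.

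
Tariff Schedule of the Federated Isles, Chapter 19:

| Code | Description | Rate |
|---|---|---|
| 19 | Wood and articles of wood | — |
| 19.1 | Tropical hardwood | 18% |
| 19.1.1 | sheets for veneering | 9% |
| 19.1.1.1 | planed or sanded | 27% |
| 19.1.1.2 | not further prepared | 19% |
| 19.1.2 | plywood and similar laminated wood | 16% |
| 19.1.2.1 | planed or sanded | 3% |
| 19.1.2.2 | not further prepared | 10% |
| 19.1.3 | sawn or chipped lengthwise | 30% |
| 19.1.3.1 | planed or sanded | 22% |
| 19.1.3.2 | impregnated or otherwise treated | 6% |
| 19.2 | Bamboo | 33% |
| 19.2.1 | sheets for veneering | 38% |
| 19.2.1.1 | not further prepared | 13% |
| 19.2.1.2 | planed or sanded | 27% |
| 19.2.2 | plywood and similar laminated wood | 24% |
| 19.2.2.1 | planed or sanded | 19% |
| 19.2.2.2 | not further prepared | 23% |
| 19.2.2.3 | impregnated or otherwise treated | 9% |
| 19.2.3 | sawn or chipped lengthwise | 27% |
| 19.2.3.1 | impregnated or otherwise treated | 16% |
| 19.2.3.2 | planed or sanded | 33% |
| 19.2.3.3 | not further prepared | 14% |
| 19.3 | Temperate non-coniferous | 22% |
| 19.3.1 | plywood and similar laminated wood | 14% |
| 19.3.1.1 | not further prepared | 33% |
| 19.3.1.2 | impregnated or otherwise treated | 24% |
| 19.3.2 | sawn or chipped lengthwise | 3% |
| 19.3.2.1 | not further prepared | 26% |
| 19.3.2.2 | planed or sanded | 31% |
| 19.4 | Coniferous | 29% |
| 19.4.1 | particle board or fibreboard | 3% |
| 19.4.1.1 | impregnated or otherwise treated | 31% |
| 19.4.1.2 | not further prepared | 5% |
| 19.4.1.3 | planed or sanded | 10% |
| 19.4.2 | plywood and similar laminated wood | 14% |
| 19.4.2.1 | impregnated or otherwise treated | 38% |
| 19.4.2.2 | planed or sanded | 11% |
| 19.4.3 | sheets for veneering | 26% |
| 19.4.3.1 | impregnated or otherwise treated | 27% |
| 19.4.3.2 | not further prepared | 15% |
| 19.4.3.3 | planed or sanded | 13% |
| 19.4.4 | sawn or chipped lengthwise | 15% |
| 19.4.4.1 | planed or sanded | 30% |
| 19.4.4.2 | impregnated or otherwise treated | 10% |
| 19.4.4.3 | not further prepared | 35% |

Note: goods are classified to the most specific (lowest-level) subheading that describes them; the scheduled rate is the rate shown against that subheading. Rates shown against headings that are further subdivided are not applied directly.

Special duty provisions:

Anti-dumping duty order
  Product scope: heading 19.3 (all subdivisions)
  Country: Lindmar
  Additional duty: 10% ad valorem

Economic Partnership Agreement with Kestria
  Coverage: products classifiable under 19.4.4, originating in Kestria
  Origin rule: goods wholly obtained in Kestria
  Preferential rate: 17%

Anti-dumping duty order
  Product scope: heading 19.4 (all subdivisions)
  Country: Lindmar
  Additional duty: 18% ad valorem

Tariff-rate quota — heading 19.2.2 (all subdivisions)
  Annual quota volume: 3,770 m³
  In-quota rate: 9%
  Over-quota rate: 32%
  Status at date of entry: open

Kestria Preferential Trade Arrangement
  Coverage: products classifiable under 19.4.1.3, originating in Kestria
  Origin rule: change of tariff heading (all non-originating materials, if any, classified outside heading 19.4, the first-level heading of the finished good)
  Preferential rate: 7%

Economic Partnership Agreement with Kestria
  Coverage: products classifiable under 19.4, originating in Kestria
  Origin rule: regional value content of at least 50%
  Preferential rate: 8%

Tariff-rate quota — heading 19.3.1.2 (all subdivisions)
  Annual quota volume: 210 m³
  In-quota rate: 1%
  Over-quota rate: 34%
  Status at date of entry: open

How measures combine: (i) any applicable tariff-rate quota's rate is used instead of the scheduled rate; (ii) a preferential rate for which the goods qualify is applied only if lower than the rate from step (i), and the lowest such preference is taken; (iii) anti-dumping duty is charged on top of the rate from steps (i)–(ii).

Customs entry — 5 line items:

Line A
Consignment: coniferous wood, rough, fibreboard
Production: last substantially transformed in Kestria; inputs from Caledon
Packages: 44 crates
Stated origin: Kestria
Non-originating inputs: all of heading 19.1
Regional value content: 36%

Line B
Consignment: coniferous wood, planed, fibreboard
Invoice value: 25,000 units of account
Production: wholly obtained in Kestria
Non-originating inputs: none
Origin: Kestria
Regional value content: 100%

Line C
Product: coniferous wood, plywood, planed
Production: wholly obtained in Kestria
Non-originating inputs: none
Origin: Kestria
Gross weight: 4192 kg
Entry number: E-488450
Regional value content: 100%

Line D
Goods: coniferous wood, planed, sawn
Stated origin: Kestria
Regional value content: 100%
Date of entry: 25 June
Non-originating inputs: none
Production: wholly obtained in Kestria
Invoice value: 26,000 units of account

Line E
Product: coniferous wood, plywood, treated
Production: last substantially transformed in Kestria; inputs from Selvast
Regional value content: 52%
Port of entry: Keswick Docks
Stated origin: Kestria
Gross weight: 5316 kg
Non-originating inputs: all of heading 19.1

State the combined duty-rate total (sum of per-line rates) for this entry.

Line A: coniferous → 19.4; fibreboard → 19.4.1; rough → 19.4.1.2. Scheduled 5%. Kestria agreement on 19.4.4: 19.4.1.2 not covered; Kestria agreement on 19.4.1.3: 19.4.1.2 not covered; Kestria agreement on 19.4: RVC < 50%. → 5%.
Line B: coniferous → 19.4; fibreboard → 19.4.1; planed → 19.4.1.3. Scheduled 10%. Kestria agreement on 19.4.4: 19.4.1.3 not covered; Kestria agreement on 19.4.1.3: CTH met → 7% available; Kestria agreement on 19.4: RVC ≥ 50% → 8% available; preferential 7%. → 7%.
Line C: coniferous → 19.4; plywood → 19.4.2; planed → 19.4.2.2. Scheduled 11%. Kestria agreement on 19.4.4: 19.4.2.2 not covered; Kestria agreement on 19.4.1.3: 19.4.2.2 not covered; Kestria agreement on 19.4: RVC ≥ 50% → 8% available; preferential 8%. → 8%.
Line D: coniferous → 19.4; sawn → 19.4.4; planed → 19.4.4.1. Scheduled 30%. Kestria agreement on 19.4.4: wholly obtained → 17% available; Kestria agreement on 19.4.1.3: 19.4.4.1 not covered; Kestria agreement on 19.4: RVC ≥ 50% → 8% available; preferential 8%. → 8%.
Line E: coniferous → 19.4; plywood → 19.4.2; treated → 19.4.2.1. Scheduled 38%. Kestria agreement on 19.4.4: 19.4.2.1 not covered; Kestria agreement on 19.4.1.3: 19.4.2.1 not covered; Kestria agreement on 19.4: RVC ≥ 50% → 8% available; preferential 8%. → 8%.
Sum: 5% + 7% + 8% + 8% + 8% = 36%.

36%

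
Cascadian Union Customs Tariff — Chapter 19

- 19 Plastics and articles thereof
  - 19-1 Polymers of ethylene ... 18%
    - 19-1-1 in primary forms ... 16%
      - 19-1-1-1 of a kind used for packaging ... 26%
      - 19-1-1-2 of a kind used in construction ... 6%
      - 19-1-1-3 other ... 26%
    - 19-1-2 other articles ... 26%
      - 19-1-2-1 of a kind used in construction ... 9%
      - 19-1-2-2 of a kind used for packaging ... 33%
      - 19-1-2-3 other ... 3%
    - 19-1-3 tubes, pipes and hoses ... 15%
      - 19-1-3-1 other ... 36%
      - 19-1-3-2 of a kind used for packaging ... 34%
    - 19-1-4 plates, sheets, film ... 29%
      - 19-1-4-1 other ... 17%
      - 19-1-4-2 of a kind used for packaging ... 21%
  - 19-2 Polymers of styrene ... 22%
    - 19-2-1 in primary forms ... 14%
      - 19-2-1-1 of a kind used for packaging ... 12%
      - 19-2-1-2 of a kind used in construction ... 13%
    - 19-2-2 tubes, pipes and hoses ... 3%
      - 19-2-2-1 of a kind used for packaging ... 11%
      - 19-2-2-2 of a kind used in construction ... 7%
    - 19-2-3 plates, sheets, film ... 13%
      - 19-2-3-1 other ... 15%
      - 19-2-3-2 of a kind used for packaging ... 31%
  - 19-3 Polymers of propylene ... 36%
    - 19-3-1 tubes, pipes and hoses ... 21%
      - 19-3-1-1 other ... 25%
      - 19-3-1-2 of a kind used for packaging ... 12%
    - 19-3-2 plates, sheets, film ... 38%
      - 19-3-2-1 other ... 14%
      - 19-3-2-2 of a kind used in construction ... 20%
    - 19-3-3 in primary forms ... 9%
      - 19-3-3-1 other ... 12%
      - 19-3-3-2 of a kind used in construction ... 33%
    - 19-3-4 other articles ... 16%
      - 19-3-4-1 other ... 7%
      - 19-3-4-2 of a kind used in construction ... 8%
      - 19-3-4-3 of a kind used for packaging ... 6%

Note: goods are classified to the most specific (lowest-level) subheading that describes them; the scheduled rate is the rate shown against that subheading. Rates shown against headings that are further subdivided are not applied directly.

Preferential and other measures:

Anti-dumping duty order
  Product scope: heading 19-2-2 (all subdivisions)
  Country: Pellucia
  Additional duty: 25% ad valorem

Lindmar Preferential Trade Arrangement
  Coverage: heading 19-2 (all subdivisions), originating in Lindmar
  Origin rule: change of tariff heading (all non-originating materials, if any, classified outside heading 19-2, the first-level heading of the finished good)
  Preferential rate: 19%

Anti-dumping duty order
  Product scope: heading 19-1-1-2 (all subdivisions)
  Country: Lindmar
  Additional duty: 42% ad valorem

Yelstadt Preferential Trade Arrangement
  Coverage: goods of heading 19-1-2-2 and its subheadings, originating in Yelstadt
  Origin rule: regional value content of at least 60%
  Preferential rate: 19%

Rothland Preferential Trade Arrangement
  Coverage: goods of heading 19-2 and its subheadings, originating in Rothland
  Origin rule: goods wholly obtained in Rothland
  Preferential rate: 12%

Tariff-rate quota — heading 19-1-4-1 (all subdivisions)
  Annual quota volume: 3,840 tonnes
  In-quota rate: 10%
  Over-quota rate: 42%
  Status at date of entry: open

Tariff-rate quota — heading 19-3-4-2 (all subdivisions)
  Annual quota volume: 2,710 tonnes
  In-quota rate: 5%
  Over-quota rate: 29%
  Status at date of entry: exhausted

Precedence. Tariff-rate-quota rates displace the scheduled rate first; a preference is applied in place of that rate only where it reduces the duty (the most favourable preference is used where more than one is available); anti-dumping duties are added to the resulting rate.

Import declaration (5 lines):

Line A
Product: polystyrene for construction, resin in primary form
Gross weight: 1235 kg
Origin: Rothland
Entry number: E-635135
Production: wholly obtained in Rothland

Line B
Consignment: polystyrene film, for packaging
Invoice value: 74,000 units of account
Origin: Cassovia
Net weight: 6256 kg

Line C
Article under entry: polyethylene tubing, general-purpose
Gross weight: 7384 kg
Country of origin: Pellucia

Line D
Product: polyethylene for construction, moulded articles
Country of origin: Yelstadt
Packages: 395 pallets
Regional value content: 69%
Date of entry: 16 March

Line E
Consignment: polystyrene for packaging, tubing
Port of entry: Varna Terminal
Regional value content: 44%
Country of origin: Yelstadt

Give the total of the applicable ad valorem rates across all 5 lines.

99%

Line A: polystyrene → 19-2; resin in primary form → 19-2-1; for construction → 19-2-1-2. Scheduled 13%. Rothland agreement on 19-2: wholly obtained → 12% available; preferential 12%. → 12%.
Line B: polystyrene → 19-2; film → 19-2-3; for packaging → 19-2-3-2. Scheduled 31%. No special measure applies. → 31%.
Line C: polyethylene → 19-1; tubing → 19-1-3; general-purpose → 19-1-3-1. Scheduled 36%. No special measure applies. → 36%.
Line D: polyethylene → 19-1; moulded articles → 19-1-2; for construction → 19-1-2-1. Scheduled 9%. Yelstadt agreement on 19-1-2-2: 19-1-2-1 not covered. → 9%.
Line E: polystyrene → 19-2; tubing → 19-2-2; for packaging → 19-2-2-1. Scheduled 11%. Yelstadt agreement on 19-1-2-2: 19-2-2-1 not covered. → 11%.
Sum: 12% + 31% + 36% + 9% + 11% = 99%.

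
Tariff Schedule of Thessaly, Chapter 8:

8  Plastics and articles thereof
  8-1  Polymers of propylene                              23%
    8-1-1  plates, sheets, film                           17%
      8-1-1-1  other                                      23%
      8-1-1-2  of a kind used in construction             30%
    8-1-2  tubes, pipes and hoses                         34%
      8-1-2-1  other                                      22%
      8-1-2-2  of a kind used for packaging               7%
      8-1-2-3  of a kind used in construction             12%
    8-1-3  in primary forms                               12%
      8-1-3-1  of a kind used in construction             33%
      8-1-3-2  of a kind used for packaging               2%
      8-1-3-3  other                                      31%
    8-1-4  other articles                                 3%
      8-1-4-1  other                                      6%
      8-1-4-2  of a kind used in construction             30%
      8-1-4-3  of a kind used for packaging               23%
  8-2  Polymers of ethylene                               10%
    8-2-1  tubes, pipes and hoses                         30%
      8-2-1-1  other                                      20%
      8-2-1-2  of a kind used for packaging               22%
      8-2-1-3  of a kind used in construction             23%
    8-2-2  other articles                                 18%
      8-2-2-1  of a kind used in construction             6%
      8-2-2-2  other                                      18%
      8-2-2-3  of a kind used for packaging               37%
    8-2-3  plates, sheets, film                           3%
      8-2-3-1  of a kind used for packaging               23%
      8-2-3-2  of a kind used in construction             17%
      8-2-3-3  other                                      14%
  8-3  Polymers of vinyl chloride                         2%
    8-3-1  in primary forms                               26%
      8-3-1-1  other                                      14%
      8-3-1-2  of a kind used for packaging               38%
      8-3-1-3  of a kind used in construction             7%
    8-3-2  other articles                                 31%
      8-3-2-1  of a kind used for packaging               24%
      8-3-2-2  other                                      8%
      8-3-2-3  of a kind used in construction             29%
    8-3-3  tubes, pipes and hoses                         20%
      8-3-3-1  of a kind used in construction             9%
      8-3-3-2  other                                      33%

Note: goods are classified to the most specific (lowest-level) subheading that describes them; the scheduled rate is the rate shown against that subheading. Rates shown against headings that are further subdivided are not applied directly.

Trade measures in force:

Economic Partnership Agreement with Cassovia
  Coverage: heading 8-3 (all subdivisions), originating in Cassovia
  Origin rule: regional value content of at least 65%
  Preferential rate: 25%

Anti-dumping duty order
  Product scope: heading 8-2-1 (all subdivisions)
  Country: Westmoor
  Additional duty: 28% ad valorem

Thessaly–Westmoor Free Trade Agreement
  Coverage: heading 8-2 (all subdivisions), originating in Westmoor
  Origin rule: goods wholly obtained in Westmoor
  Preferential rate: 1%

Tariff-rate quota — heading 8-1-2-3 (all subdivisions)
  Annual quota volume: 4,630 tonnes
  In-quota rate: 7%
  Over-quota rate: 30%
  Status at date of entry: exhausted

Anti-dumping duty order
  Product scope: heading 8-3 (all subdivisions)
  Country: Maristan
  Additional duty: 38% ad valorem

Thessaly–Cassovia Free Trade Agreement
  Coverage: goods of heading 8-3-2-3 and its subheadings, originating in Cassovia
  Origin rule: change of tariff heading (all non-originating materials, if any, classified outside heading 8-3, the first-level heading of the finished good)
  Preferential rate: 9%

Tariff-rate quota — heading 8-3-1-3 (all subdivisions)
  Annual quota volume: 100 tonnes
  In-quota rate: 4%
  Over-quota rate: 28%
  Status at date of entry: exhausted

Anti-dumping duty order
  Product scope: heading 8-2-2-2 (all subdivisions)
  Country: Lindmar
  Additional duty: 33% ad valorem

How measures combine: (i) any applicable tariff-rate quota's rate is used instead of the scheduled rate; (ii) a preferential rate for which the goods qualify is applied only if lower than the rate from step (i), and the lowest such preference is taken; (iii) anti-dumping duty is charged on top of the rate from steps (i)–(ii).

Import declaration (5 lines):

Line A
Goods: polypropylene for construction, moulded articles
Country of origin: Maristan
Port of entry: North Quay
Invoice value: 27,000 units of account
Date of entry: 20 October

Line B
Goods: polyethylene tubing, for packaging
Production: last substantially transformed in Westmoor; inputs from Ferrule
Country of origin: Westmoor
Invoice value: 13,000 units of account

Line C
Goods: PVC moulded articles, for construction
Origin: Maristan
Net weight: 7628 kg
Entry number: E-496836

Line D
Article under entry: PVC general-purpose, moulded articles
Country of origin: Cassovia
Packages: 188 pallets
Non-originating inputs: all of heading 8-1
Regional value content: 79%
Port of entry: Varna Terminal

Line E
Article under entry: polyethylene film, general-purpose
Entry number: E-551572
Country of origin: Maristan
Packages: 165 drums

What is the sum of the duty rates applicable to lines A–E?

169%

Line A: polypropylene → 8-1; moulded articles → 8-1-4; for construction → 8-1-4-2. Scheduled 30%. No special measure applies. → 30%.
Line B: polyethylene → 8-2; tubing → 8-2-1; for packaging → 8-2-1-2. Scheduled 22%. Westmoor agreement on 8-2: not wholly obtained; anti-dumping (Westmoor, 8-2-1): +28%; total 22% + 28% = 50%. → 50%.
Line C: PVC → 8-3; moulded articles → 8-3-2; for construction → 8-3-2-3. Scheduled 29%. anti-dumping (Maristan, 8-3): +38%; total 29% + 38% = 67%. → 67%.
Line D: PVC → 8-3; moulded articles → 8-3-2; general-purpose → 8-3-2-2. Scheduled 8%. Cassovia agreement on 8-3: RVC ≥ 65% → 25% available; Cassovia agreement on 8-3-2-3: 8-3-2-2 not covered; preference 25% not lower than 8% → no reduction. → 8%.
Line E: polyethylene → 8-2; film → 8-2-3; general-purpose → 8-2-3-3. Scheduled 14%. No special measure applies. → 14%.
Sum: 30% + 50% + 67% + 8% + 14% = 169%.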